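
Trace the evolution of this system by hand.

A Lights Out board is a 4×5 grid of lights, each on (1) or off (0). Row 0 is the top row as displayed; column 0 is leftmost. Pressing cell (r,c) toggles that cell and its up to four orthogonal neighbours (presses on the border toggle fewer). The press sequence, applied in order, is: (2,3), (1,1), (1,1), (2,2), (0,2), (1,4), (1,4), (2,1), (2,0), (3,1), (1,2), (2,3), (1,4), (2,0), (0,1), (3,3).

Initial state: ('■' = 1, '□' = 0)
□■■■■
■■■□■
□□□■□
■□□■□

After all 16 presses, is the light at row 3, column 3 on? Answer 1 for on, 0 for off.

step 0: □■■■■
■■■□■
□□□■□
■□□■□
step 1: □■■■■
■■■■■
□□■□■
■□□□□
step 2: □□■■■
□□□■■
□■■□■
■□□□□
step 3: □■■■■
■■■■■
□□■□■
■□□□□
step 4: □■■■■
■■□■■
□■□■■
■□■□□
step 5: □□□□■
■■■■■
□■□■■
■□■□□
step 6: □□□□□
■■■□□
□■□■□
■□■□□
step 7: □□□□■
■■■■■
□■□■■
■□■□□
step 8: □□□□■
■□■■■
■□■■■
■■■□□
step 9: □□□□■
□□■■■
□■■■■
□■■□□
step 10: □□□□■
□□■■■
□□■■■
■□□□□
step 11: □□■□■
□■□□■
□□□■■
■□□□□
step 12: □□■□■
□■□■■
□□■□□
■□□■□
step 13: □□■□□
□■□□□
□□■□■
■□□■□
step 14: □□■□□
■■□□□
■■■□■
□□□■□
step 15: ■■□□□
■□□□□
■■■□■
□□□■□
step 16: ■■□□□
■□□□□
■■■■■
□□■□■

0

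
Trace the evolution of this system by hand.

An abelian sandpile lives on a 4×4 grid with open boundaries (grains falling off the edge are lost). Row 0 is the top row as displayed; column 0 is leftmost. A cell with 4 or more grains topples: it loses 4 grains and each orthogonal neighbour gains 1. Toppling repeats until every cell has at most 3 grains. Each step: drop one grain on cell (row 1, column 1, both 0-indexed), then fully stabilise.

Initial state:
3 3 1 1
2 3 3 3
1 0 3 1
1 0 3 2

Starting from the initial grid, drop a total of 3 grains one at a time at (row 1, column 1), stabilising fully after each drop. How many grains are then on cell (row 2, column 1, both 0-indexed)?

0) 3 3 1 1
2 3 3 3
1 0 3 1
1 0 3 2
1) 1 1 3 2
0 3 2 0
2 2 1 3
1 1 0 3
2) 1 2 3 2
1 0 3 0
2 3 1 3
1 1 0 3
3) 1 2 3 2
1 1 3 0
2 3 1 3
1 1 0 3

3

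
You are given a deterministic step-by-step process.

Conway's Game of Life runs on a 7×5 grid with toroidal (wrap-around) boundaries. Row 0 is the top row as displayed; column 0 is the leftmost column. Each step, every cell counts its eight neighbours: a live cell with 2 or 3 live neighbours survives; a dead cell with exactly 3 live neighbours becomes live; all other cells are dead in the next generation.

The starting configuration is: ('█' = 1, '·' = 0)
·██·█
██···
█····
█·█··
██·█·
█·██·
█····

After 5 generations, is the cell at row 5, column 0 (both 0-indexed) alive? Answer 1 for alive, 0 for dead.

0) ·██·█
██···
█····
█·█··
██·█·
█·██·
█····
1) ··█·█
··█·█
█···█
█·█··
█··█·
█·██·
█····
2) ██··█
·█··█
█···█
█··█·
█··█·
█·██·
█·█··
3) ··███
·█·█·
·█·█·
██·█·
█··█·
█·██·
··█··
4) ·█··█
██···
·█·█·
██·█·
█··█·
··██·
·····
5) ·█···
·█··█
·····
██·█·
█··█·
··███
··██·

0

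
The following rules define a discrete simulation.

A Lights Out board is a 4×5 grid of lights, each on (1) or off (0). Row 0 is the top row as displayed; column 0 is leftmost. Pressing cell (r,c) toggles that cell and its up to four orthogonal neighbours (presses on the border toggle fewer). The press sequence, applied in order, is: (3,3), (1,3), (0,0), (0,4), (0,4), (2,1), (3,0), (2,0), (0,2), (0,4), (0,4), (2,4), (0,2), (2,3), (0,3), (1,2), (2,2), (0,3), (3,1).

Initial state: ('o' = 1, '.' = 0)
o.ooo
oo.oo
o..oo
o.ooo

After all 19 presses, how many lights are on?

gen 0: o.ooo
oo.oo
o..oo
o.ooo
gen 1: o.ooo
oo.oo
o...o
o....
gen 2: o.o.o
ooo..
o..oo
o....
gen 3: .oo.o
.oo..
o..oo
o....
gen 4: .ooo.
.oo.o
o..oo
o....
gen 5: .oo.o
.oo..
o..oo
o....
gen 6: .oo.o
..o..
.oooo
oo...
gen 7: .oo.o
..o..
ooooo
.....
gen 8: .oo.o
o.o..
..ooo
o....
gen 9: ...oo
o....
..ooo
o....
gen 10: .....
o...o
..ooo
o....
gen 11: ...oo
o....
..ooo
o....
gen 12: ...oo
o...o
..o..
o...o
gen 13: .oo.o
o.o.o
..o..
o...o
gen 14: .oo.o
o.ooo
...oo
o..oo
gen 15: .o.o.
o.o.o
...oo
o..oo
gen 16: .ooo.
oo.oo
..ooo
o..oo
gen 17: .ooo.
ooooo
.o..o
o.ooo
gen 18: .o..o
ooo.o
.o..o
o.ooo
gen 19: .o..o
ooo.o
....o
.o.oo

10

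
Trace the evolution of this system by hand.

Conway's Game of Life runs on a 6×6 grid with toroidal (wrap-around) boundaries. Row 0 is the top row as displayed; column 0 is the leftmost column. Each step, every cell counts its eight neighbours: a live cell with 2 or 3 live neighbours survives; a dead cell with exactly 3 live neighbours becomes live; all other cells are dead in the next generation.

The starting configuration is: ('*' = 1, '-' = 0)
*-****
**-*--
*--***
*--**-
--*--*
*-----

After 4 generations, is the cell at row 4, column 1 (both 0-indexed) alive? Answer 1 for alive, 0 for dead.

1

[0] *-****
**-*--
*--***
*--**-
--*--*
*-----
[1] --***-
------
------
***---
**-***
*-*---
[2] -***--
---*--
-*----
--***-
---**-
*-----
[3] -***--
-*-*--
----*-
--*-*-
--*-**
-*--*-
[4] **-**-
-*-**-
--*-*-
----*-
-**-**
**--**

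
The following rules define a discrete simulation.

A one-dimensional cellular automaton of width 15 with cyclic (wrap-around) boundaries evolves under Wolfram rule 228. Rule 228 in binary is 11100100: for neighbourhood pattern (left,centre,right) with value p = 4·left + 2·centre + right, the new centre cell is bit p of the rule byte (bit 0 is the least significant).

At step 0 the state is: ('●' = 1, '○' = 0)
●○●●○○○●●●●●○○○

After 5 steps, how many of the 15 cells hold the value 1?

2

0) ●○●●○○○●●●●●○○○
1) ●●○●○○○○●●●●○○○
2) ○●●●○○○○○●●●○○○
3) ○○●●○○○○○○●●○○○
4) ○○○●○○○○○○○●○○○
5) ○○○●○○○○○○○●○○○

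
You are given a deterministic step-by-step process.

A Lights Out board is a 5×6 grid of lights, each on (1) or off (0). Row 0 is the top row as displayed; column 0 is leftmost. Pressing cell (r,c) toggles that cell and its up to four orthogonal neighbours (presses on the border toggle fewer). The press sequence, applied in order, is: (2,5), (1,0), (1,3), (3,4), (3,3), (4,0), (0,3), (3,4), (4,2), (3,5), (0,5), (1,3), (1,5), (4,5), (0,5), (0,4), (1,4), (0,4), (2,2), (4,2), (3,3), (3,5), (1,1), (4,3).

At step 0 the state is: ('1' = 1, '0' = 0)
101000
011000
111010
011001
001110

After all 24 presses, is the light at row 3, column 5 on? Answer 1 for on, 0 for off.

1

t=0: 101000
011000
111010
011001
001110
t=1: 101000
011001
111001
011000
001110
t=2: 001000
101001
011001
011000
001110
t=3: 001100
100111
011101
011000
001110
t=4: 001100
100111
011111
011111
001100
t=5: 001100
100111
011011
010001
001000
t=6: 001100
100111
011011
110001
111000
t=7: 000010
100011
011011
110001
111000
t=8: 000010
100011
011001
110110
111010
t=9: 000010
100011
011001
111110
100110
t=10: 000010
100011
011000
111101
100111
t=11: 000001
100010
011000
111101
100111
t=12: 000101
101100
011100
111101
100111
t=13: 000100
101111
011101
111101
100111
t=14: 000100
101111
011101
111100
100100
t=15: 000111
101110
011101
111100
100100
t=16: 000000
101100
011101
111100
100100
t=17: 000010
101011
011111
111100
100100
t=18: 000101
101001
011111
111100
100100
t=19: 000101
100001
000011
110100
100100
t=20: 000101
100001
000011
111100
111000
t=21: 000101
100001
000111
110010
111100
t=22: 000101
100001
000110
110001
111101
t=23: 010101
011001
010110
110001
111101
t=24: 010101
011001
010110
110101
110011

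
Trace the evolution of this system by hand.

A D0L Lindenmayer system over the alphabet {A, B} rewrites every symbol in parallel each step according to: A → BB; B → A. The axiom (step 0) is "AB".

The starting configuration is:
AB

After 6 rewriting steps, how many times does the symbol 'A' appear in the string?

k=0  AB
k=1  BBA
k=2  AABB
k=3  BBBBAA
k=4  AAAABBBB
k=5  BBBBBBBBAAAA
k=6  AAAAAAAABBBBBBBB

8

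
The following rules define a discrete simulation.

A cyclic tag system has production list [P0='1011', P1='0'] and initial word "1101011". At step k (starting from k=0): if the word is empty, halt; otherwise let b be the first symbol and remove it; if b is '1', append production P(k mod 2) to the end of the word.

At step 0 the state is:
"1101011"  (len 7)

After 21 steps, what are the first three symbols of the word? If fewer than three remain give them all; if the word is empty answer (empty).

t=0: "1101011"  (len 7)
t=1: "1010111011"  (len 10)
t=2: "0101110110"  (len 10)
t=3: "101110110"  (len 9)
t=4: "011101100"  (len 9)
t=5: "11101100"  (len 8)
t=6: "11011000"  (len 8)
t=7: "10110001011"  (len 11)
t=8: "01100010110"  (len 11)
t=9: "1100010110"  (len 10)
t=10: "1000101100"  (len 10)
t=11: "0001011001011"  (len 13)
t=12: "001011001011"  (len 12)
t=13: "01011001011"  (len 11)
t=14: "1011001011"  (len 10)
t=15: "0110010111011"  (len 13)
t=16: "110010111011"  (len 12)
t=17: "100101110111011"  (len 15)
t=18: "001011101110110"  (len 15)
t=19: "01011101110110"  (len 14)
t=20: "1011101110110"  (len 13)
t=21: "0111011101101011"  (len 16)

011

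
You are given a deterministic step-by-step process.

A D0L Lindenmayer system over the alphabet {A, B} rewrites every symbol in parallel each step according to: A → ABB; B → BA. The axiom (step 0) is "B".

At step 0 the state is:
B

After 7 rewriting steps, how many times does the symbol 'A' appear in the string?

169

0) B
1) BA
2) BAABB
3) BAABBABBBABA
4) BAABBABBBABAABBBABABAABBBAABB
5) BAABBABBBABAABBBABABAABBBAABBABBBABABAABBBAABBBAABBABBBABABAABBABBBABA
6) BAABBABBBABAABBBABABAABBBAABBABBBABABAABBBAABBBAABBABBBABA…BAABBABBBABAABBBABABAABBBAABBBAABBABBBABAABBBABABAABBBAABB  (len 169)
7) BAABBABBBABAABBBABABAABBBAABBABBBABABAABBBAABBBAABBABBBABA…ABBBABABAABBBAABBABBBABABAABBBAABBBAABBABBBABABAABBABBBABA  (len 408)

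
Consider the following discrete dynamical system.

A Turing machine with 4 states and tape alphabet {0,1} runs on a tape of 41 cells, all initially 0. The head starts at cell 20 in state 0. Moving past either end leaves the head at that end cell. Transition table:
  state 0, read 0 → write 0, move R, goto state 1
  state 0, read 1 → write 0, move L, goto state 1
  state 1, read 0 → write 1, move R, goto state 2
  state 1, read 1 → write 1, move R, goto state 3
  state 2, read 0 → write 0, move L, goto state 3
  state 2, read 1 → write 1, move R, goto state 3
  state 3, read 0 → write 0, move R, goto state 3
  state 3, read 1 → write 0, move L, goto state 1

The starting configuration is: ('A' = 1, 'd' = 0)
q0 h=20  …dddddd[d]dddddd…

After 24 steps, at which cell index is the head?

k=0  q0 h=20  …dddddd[d]dddddd…
k=1  q1 h=21  …dddddd[d]dddddd…
k=2  q2 h=22  …dddddA[d]dddddd…
k=3  q3 h=21  …dddddd[A]dddddd…
k=4  q1 h=20  …dddddd[d]dddddd…
k=5  q2 h=21  …dddddA[d]dddddd…
k=6  q3 h=20  …dddddd[A]dddddd…
k=7  q1 h=19  …dddddd[d]dddddd…
k=8  q2 h=20  …dddddA[d]dddddd…
k=9  q3 h=19  …dddddd[A]dddddd…
k=10  q1 h=18  …dddddd[d]dddddd…
k=11  q2 h=19  …dddddA[d]dddddd…
k=12  q3 h=18  …dddddd[A]dddddd…
k=13  q1 h=17  …dddddd[d]dddddd…
k=14  q2 h=18  …dddddA[d]dddddd…
k=15  q3 h=17  …dddddd[A]dddddd…
k=16  q1 h=16  …dddddd[d]dddddd…
k=17  q2 h=17  …dddddA[d]dddddd…
k=18  q3 h=16  …dddddd[A]dddddd…
k=19  q1 h=15  …dddddd[d]dddddd…
k=20  q2 h=16  …dddddA[d]dddddd…
k=21  q3 h=15  …dddddd[A]dddddd…
k=22  q1 h=14  …dddddd[d]dddddd…
k=23  q2 h=15  …dddddA[d]dddddd…
k=24  q3 h=14  …dddddd[A]dddddd…

14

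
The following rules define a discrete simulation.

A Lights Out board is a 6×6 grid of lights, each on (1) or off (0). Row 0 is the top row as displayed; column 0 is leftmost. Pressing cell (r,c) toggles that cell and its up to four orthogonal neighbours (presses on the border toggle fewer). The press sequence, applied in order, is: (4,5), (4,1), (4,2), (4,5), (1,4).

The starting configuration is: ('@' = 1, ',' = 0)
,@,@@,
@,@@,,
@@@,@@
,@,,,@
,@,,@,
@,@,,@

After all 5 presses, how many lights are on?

19

gen 0: ,@,@@,
@,@@,,
@@@,@@
,@,,,@
,@,,@,
@,@,,@
gen 1: ,@,@@,
@,@@,,
@@@,@@
,@,,,,
,@,,,@
@,@,,,
gen 2: ,@,@@,
@,@@,,
@@@,@@
,,,,,,
@,@,,@
@@@,,,
gen 3: ,@,@@,
@,@@,,
@@@,@@
,,@,,,
@@,@,@
@@,,,,
gen 4: ,@,@@,
@,@@,,
@@@,@@
,,@,,@
@@,@@,
@@,,,@
gen 5: ,@,@,,
@,@,@@
@@@,,@
,,@,,@
@@,@@,
@@,,,@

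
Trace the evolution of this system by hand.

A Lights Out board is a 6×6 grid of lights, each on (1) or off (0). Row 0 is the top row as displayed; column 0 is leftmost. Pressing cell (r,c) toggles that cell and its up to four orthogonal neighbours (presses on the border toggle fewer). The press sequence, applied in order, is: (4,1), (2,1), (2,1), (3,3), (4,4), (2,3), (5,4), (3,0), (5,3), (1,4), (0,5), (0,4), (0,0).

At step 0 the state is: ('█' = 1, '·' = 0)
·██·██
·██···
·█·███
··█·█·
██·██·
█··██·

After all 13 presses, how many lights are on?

24

t=0: ·██·██
·██···
·█·███
··█·█·
██·██·
█··██·
t=1: ·██·██
·██···
·█·███
·██·█·
··███·
██·██·
t=2: ·██·██
··█···
█·████
··█·█·
··███·
██·██·
t=3: ·██·██
·██···
·█·███
·██·█·
··███·
██·██·
t=4: ·██·██
·██···
·█··██
·█·█··
··█·█·
██·██·
t=5: ·██·██
·██···
·█··██
·█·██·
··██·█
██·█··
t=6: ·██·██
·███··
·███·█
·█··█·
··██·█
██·█··
t=7: ·██·██
·███··
·███·█
·█··█·
··████
██··██
t=8: ·██·██
·███··
████·█
█···█·
█·████
██··██
t=9: ·██·██
·███··
████·█
█···█·
█·█·██
████·█
t=10: ·██··█
·██·██
██████
█···█·
█·█·██
████·█
t=11: ·██·█·
·██·█·
██████
█···█·
█·█·██
████·█
t=12: ·███·█
·██···
██████
█···█·
█·█·██
████·█
t=13: █·██·█
███···
██████
█···█·
█·█·██
████·█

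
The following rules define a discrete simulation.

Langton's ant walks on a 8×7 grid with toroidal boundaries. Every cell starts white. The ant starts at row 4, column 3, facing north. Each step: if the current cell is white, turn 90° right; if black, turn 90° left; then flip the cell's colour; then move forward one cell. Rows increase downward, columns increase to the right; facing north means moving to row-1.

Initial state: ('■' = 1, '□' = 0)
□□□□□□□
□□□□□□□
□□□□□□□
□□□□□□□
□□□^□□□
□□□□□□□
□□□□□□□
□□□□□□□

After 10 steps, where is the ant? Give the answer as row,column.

5,2

step 0: □□□□□□□
□□□□□□□
□□□□□□□
□□□□□□□
□□□^□□□
□□□□□□□
□□□□□□□
□□□□□□□
step 1: □□□□□□□
□□□□□□□
□□□□□□□
□□□□□□□
□□□■>□□
□□□□□□□
□□□□□□□
□□□□□□□
step 2: □□□□□□□
□□□□□□□
□□□□□□□
□□□□□□□
□□□■■□□
□□□□v□□
□□□□□□□
□□□□□□□
step 3: □□□□□□□
□□□□□□□
□□□□□□□
□□□□□□□
□□□■■□□
□□□<■□□
□□□□□□□
□□□□□□□
step 4: □□□□□□□
□□□□□□□
□□□□□□□
□□□□□□□
□□□^■□□
□□□■■□□
□□□□□□□
□□□□□□□
step 5: □□□□□□□
□□□□□□□
□□□□□□□
□□□□□□□
□□<□■□□
□□□■■□□
□□□□□□□
□□□□□□□
step 6: □□□□□□□
□□□□□□□
□□□□□□□
□□^□□□□
□□■□■□□
□□□■■□□
□□□□□□□
□□□□□□□
step 7: □□□□□□□
□□□□□□□
□□□□□□□
□□■>□□□
□□■□■□□
□□□■■□□
□□□□□□□
□□□□□□□
step 8: □□□□□□□
□□□□□□□
□□□□□□□
□□■■□□□
□□■v■□□
□□□■■□□
□□□□□□□
□□□□□□□
step 9: □□□□□□□
□□□□□□□
□□□□□□□
□□■■□□□
□□<■■□□
□□□■■□□
□□□□□□□
□□□□□□□
step 10: □□□□□□□
□□□□□□□
□□□□□□□
□□■■□□□
□□□■■□□
□□v■■□□
□□□□□□□
□□□□□□□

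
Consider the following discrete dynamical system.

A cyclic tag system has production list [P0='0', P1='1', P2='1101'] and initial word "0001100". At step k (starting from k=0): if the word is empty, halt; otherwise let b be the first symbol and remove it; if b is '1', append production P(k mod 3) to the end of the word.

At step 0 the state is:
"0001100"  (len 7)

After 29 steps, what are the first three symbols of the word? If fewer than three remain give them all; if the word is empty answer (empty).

0) "0001100"  (len 7)
1) "001100"  (len 6)
2) "01100"  (len 5)
3) "1100"  (len 4)
4) "1000"  (len 4)
5) "0001"  (len 4)
6) "001"  (len 3)
7) "01"  (len 2)
8) "1"  (len 1)
9) "1101"  (len 4)
10) "1010"  (len 4)
11) "0101"  (len 4)
12) "101"  (len 3)
13) "010"  (len 3)
14) "10"  (len 2)
15) "01101"  (len 5)
16) "1101"  (len 4)
17) "1011"  (len 4)
18) "0111101"  (len 7)
19) "111101"  (len 6)
20) "111011"  (len 6)
21) "110111101"  (len 9)
22) "101111010"  (len 9)
23) "011110101"  (len 9)
24) "11110101"  (len 8)
25) "11101010"  (len 8)
26) "11010101"  (len 8)
27) "10101011101"  (len 11)
28) "01010111010"  (len 11)
29) "1010111010"  (len 10)

101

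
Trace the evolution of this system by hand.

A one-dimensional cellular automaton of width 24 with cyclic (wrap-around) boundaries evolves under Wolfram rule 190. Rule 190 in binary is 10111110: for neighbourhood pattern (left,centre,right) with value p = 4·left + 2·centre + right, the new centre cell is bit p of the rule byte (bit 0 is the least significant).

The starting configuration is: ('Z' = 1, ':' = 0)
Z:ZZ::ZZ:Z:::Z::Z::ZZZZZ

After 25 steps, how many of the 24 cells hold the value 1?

20

0) Z:ZZ::ZZ:Z:::Z::Z::ZZZZZ
1) :ZZ:ZZZ:ZZZ:ZZZZZZZZZZZZ
2) ZZ:ZZZ:ZZZ:ZZZZZZZZZZZZ:
3) Z:ZZZ:ZZZ:ZZZZZZZZZZZZ:Z
4) :ZZZ:ZZZ:ZZZZZZZZZZZZ:ZZ
5) ZZZ:ZZZ:ZZZZZZZZZZZZ:ZZ:
6) ZZ:ZZZ:ZZZZZZZZZZZZ:ZZ:Z
7) Z:ZZZ:ZZZZZZZZZZZZ:ZZ:ZZ
8) :ZZZ:ZZZZZZZZZZZZ:ZZ:ZZZ
9) ZZZ:ZZZZZZZZZZZZ:ZZ:ZZZ:
10) ZZ:ZZZZZZZZZZZZ:ZZ:ZZZ:Z
11) Z:ZZZZZZZZZZZZ:ZZ:ZZZ:ZZ
12) :ZZZZZZZZZZZZ:ZZ:ZZZ:ZZZ
13) ZZZZZZZZZZZZ:ZZ:ZZZ:ZZZ:
14) ZZZZZZZZZZZ:ZZ:ZZZ:ZZZ:Z
15) ZZZZZZZZZZ:ZZ:ZZZ:ZZZ:ZZ
16) ZZZZZZZZZ:ZZ:ZZZ:ZZZ:ZZZ
17) ZZZZZZZZ:ZZ:ZZZ:ZZZ:ZZZZ
18) ZZZZZZZ:ZZ:ZZZ:ZZZ:ZZZZZ
19) ZZZZZZ:ZZ:ZZZ:ZZZ:ZZZZZZ
20) ZZZZZ:ZZ:ZZZ:ZZZ:ZZZZZZZ
21) ZZZZ:ZZ:ZZZ:ZZZ:ZZZZZZZZ
22) ZZZ:ZZ:ZZZ:ZZZ:ZZZZZZZZZ
23) ZZ:ZZ:ZZZ:ZZZ:ZZZZZZZZZZ
24) Z:ZZ:ZZZ:ZZZ:ZZZZZZZZZZZ
25) :ZZ:ZZZ:ZZZ:ZZZZZZZZZZZZ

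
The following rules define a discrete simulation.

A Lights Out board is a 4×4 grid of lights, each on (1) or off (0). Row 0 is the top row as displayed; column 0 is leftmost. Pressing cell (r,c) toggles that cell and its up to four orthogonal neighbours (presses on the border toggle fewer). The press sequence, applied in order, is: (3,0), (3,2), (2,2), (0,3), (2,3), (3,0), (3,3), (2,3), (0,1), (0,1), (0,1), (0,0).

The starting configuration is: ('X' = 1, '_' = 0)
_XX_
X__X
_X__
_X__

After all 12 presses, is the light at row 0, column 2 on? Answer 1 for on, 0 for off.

1

step 0: _XX_
X__X
_X__
_X__
step 1: _XX_
X__X
XX__
X___
step 2: _XX_
X__X
XXX_
XXXX
step 3: _XX_
X_XX
X__X
XX_X
step 4: _X_X
X_X_
X__X
XX_X
step 5: _X_X
X_XX
X_X_
XX__
step 6: _X_X
X_XX
__X_
____
step 7: _X_X
X_XX
__XX
__XX
step 8: _X_X
X_X_
____
__X_
step 9: X_XX
XXX_
____
__X_
step 10: _X_X
X_X_
____
__X_
step 11: X_XX
XXX_
____
__X_
step 12: _XXX
_XX_
____
__X_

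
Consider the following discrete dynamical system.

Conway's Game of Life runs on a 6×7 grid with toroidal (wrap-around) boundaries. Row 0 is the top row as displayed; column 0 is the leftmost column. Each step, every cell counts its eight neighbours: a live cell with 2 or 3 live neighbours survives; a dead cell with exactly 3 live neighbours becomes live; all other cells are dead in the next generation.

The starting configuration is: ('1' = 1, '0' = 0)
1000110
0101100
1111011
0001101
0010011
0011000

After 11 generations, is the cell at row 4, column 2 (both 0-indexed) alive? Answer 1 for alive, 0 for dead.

0) 1000110
0101100
1111011
0001101
0010011
0011000
1) 0100010
0000000
0100001
0000000
0010011
0111000
2) 0100000
1000000
0000000
1000011
0111000
1101111
3) 0110110
0000000
1000000
1110001
0001000
0001111
4) 0010001
0100000
1000001
1110001
0101000
0000001
5) 1000000
0100001
0010001
0010001
0100001
1010000
6) 1000001
0100001
0110011
0110011
0110001
1000001
7) 0100010
0110000
0000000
0001000
0010000
0000010
8) 0110000
0110000
0010000
0000000
0000000
0000000
9) 0110000
0001000
0110000
0000000
0000000
0000000
10) 0010000
0001000
0010000
0000000
0000000
0000000
11) 0000000
0011000
0000000
0000000
0000000
0000000

0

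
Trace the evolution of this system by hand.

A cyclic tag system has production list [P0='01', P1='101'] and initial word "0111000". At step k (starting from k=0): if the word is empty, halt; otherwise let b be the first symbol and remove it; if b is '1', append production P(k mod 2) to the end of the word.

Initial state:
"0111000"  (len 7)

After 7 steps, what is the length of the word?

8

0) "0111000"  (len 7)
1) "111000"  (len 6)
2) "11000101"  (len 8)
3) "100010101"  (len 9)
4) "00010101101"  (len 11)
5) "0010101101"  (len 10)
6) "010101101"  (len 9)
7) "10101101"  (len 8)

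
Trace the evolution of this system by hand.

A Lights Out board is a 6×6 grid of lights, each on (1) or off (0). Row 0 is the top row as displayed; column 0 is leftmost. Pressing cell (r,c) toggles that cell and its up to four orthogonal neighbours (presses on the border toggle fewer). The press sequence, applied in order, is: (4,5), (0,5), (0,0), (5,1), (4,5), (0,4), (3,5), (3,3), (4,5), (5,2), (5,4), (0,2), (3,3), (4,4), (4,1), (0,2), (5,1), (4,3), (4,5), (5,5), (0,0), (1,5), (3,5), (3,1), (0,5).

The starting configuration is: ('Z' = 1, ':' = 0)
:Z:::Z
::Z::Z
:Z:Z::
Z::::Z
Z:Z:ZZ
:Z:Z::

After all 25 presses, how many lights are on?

[0] :Z:::Z
::Z::Z
:Z:Z::
Z::::Z
Z:Z:ZZ
:Z:Z::
[1] :Z:::Z
::Z::Z
:Z:Z::
Z:::::
Z:Z:::
:Z:Z:Z
[2] :Z::Z:
::Z:::
:Z:Z::
Z:::::
Z:Z:::
:Z:Z:Z
[3] Z:::Z:
Z:Z:::
:Z:Z::
Z:::::
Z:Z:::
:Z:Z:Z
[4] Z:::Z:
Z:Z:::
:Z:Z::
Z:::::
ZZZ:::
Z:ZZ:Z
[5] Z:::Z:
Z:Z:::
:Z:Z::
Z::::Z
ZZZ:ZZ
Z:ZZ::
[6] Z::Z:Z
Z:Z:Z:
:Z:Z::
Z::::Z
ZZZ:ZZ
Z:ZZ::
[7] Z::Z:Z
Z:Z:Z:
:Z:Z:Z
Z:::Z:
ZZZ:Z:
Z:ZZ::
[8] Z::Z:Z
Z:Z:Z:
:Z:::Z
Z:ZZ::
ZZZZZ:
Z:ZZ::
[9] Z::Z:Z
Z:Z:Z:
:Z:::Z
Z:ZZ:Z
ZZZZ:Z
Z:ZZ:Z
[10] Z::Z:Z
Z:Z:Z:
:Z:::Z
Z:ZZ:Z
ZZ:Z:Z
ZZ:::Z
[11] Z::Z:Z
Z:Z:Z:
:Z:::Z
Z:ZZ:Z
ZZ:ZZZ
ZZ:ZZ:
[12] ZZZ::Z
Z:::Z:
:Z:::Z
Z:ZZ:Z
ZZ:ZZZ
ZZ:ZZ:
[13] ZZZ::Z
Z:::Z:
:Z:Z:Z
Z:::ZZ
ZZ::ZZ
ZZ:ZZ:
[14] ZZZ::Z
Z:::Z:
:Z:Z:Z
Z::::Z
ZZ:Z::
ZZ:Z::
[15] ZZZ::Z
Z:::Z:
:Z:Z:Z
ZZ:::Z
::ZZ::
Z::Z::
[16] Z::Z:Z
Z:Z:Z:
:Z:Z:Z
ZZ:::Z
::ZZ::
Z::Z::
[17] Z::Z:Z
Z:Z:Z:
:Z:Z:Z
ZZ:::Z
:ZZZ::
:ZZZ::
[18] Z::Z:Z
Z:Z:Z:
:Z:Z:Z
ZZ:Z:Z
:Z::Z:
:ZZ:::
[19] Z::Z:Z
Z:Z:Z:
:Z:Z:Z
ZZ:Z::
:Z:::Z
:ZZ::Z
[20] Z::Z:Z
Z:Z:Z:
:Z:Z:Z
ZZ:Z::
:Z::::
:ZZ:Z:
[21] :Z:Z:Z
::Z:Z:
:Z:Z:Z
ZZ:Z::
:Z::::
:ZZ:Z:
[22] :Z:Z::
::Z::Z
:Z:Z::
ZZ:Z::
:Z::::
:ZZ:Z:
[23] :Z:Z::
::Z::Z
:Z:Z:Z
ZZ:ZZZ
:Z:::Z
:ZZ:Z:
[24] :Z:Z::
::Z::Z
:::Z:Z
::ZZZZ
:::::Z
:ZZ:Z:
[25] :Z:ZZZ
::Z:::
:::Z:Z
::ZZZZ
:::::Z
:ZZ:Z:

15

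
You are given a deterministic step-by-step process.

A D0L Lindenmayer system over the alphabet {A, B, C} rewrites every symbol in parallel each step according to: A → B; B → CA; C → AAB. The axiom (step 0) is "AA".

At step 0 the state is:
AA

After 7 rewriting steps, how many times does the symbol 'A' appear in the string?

t=0: AA
t=1: BB
t=2: CACA
t=3: AABBAABB
t=4: BBCACABBCACA
t=5: CACAAABBAABBCACAAABBAABB
t=6: AABBAABBBBCACABBCACAAABBAABBBBCACABBCACA
t=7: BBCACABBCACACACAAABBAABBCACAAABBAABBBBCACABBCACACACAAABBAABBCACAAABBAABB

32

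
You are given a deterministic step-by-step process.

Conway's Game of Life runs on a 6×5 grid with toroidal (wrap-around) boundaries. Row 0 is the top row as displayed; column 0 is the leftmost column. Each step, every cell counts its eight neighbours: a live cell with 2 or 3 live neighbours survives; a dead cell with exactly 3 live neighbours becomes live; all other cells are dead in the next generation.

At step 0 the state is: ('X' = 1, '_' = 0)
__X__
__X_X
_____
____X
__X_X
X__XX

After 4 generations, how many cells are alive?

[0] __X__
__X_X
_____
____X
__X_X
X__XX
[1] XXX__
___X_
___X_
___X_
_____
XXX_X
[2] _____
_X_XX
__XXX
_____
XXXXX
__XXX
[3] X____
X___X
X_X_X
_____
XX___
_____
[4] X___X
___X_
XX_XX
____X
_____
XX___

10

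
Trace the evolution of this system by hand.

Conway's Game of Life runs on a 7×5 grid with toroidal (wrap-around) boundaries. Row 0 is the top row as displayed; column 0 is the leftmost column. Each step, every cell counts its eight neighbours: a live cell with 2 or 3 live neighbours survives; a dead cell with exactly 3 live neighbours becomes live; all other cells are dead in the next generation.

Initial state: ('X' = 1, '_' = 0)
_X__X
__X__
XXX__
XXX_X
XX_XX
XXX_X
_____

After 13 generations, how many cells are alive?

13

0) _X__X
__X__
XXX__
XXX_X
XX_XX
XXX_X
_____
1) _____
__XX_
____X
_____
_____
__X__
__XXX
2) ____X
___X_
___X_
_____
_____
__X__
__XX_
3) __X_X
___XX
_____
_____
_____
__XX_
__XX_
4) __X_X
___XX
_____
_____
_____
__XX_
_X__X
5) __X_X
___XX
_____
_____
_____
__XX_
XX__X
6) _XX__
___XX
_____
_____
_____
XXXXX
XX__X
7) _XX__
__XX_
_____
_____
XXXXX
__XX_
_____
8) _XXX_
_XXX_
_____
XXXXX
XX__X
X____
_X_X_
9) X___X
_X_X_
_____
__XX_
_____
__X__
XX_XX
10) _____
X___X
___X_
_____
__XX_
XXXXX
_XXX_
11) XXXXX
____X
____X
__XX_
X____
X____
_____
12) XXXXX
_XX__
____X
___XX
_X__X
_____
__XX_
13) X___X
_____
X_X_X
___XX
X__XX
__XX_
X____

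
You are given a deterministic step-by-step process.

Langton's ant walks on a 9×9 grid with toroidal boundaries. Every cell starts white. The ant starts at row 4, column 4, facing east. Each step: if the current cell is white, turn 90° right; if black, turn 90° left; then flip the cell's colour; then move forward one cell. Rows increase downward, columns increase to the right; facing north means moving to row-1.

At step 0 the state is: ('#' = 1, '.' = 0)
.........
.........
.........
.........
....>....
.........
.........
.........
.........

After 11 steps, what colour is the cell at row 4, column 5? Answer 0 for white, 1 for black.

0) .........
.........
.........
.........
....>....
.........
.........
.........
.........
1) .........
.........
.........
.........
....#....
....v....
.........
.........
.........
2) .........
.........
.........
.........
....#....
...<#....
.........
.........
.........
3) .........
.........
.........
.........
...^#....
...##....
.........
.........
.........
4) .........
.........
.........
.........
...#>....
...##....
.........
.........
.........
5) .........
.........
.........
....^....
...#.....
...##....
.........
.........
.........
6) .........
.........
.........
....#>...
...#.....
...##....
.........
.........
.........
7) .........
.........
.........
....##...
...#.v...
...##....
.........
.........
.........
8) .........
.........
.........
....##...
...#<#...
...##....
.........
.........
.........
9) .........
.........
.........
....^#...
...###...
...##....
.........
.........
.........
10) .........
.........
.........
...<.#...
...###...
...##....
.........
.........
.........
11) .........
.........
...^.....
...#.#...
...###...
...##....
.........
.........
.........

1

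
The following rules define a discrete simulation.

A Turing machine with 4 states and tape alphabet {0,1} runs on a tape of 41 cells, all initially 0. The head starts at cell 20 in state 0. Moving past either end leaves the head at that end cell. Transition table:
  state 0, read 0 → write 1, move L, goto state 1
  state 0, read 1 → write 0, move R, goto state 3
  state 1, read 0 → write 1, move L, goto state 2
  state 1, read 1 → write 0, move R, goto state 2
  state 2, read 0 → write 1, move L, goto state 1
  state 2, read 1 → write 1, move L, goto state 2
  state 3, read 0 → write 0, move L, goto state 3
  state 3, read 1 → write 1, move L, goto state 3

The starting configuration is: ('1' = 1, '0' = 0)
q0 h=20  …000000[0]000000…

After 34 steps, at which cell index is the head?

1

gen 0: q0 h=20  …000000[0]000000…
gen 1: q1 h=19  …000000[0]100000…
gen 2: q2 h=18  …000000[0]110000…
gen 3: q1 h=17  …000000[0]111000…
gen 4: q2 h=16  …000000[0]111100…
gen 5: q1 h=15  …000000[0]111110…
gen 6: q2 h=14  …000000[0]111111…
gen 7: q1 h=13  …000000[0]111111…
gen 8: q2 h=12  …000000[0]111111…
gen 9: q1 h=11  …000000[0]111111…
gen 10: q2 h=10  …000000[0]111111…
gen 11: q1 h= 9  …000000[0]111111…
gen 12: q2 h= 8  …000000[0]111111…
gen 13: q1 h= 7  …000000[0]111111…
gen 14: q2 h= 6  |000000[0]111111…
gen 15: q1 h= 5  |00000[0]111111…
gen 16: q2 h= 4  |0000[0]111111…
gen 17: q1 h= 3  |000[0]111111…
gen 18: q2 h= 2  |00[0]111111…
gen 19: q1 h= 1  |0[0]111111…
gen 20: q2 h= 0  |[0]111111…
gen 21: q1 h= 0  |[1]111111…
gen 22: q2 h= 1  |0[1]111111…
gen 23: q2 h= 0  |[0]111111…
gen 24: q1 h= 0  |[1]111111…
gen 25: q2 h= 1  |0[1]111111…
gen 26: q2 h= 0  |[0]111111…
gen 27: q1 h= 0  |[1]111111…
gen 28: q2 h= 1  |0[1]111111…
gen 29: q2 h= 0  |[0]111111…
gen 30: q1 h= 0  |[1]111111…
gen 31: q2 h= 1  |0[1]111111…
gen 32: q2 h= 0  |[0]111111…
gen 33: q1 h= 0  |[1]111111…
gen 34: q2 h= 1  |0[1]111111…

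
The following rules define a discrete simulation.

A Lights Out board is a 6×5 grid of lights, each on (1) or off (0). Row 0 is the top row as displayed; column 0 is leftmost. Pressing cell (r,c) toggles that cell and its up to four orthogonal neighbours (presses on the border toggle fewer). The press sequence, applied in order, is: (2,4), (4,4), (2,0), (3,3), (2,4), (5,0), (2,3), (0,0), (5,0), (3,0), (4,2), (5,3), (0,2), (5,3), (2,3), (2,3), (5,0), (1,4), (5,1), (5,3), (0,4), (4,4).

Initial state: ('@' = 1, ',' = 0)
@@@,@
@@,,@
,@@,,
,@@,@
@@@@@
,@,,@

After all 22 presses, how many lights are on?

step 0: @@@,@
@@,,@
,@@,,
,@@,@
@@@@@
,@,,@
step 1: @@@,@
@@,,,
,@@@@
,@@,,
@@@@@
,@,,@
step 2: @@@,@
@@,,,
,@@@@
,@@,@
@@@,,
,@,,,
step 3: @@@,@
,@,,,
@,@@@
@@@,@
@@@,,
,@,,,
step 4: @@@,@
,@,,,
@,@,@
@@,@,
@@@@,
,@,,,
step 5: @@@,@
,@,,@
@,@@,
@@,@@
@@@@,
,@,,,
step 6: @@@,@
,@,,@
@,@@,
@@,@@
,@@@,
@,,,,
step 7: @@@,@
,@,@@
@,,,@
@@,,@
,@@@,
@,,,,
step 8: ,,@,@
@@,@@
@,,,@
@@,,@
,@@@,
@,,,,
step 9: ,,@,@
@@,@@
@,,,@
@@,,@
@@@@,
,@,,,
step 10: ,,@,@
@@,@@
,,,,@
,,,,@
,@@@,
,@,,,
step 11: ,,@,@
@@,@@
,,,,@
,,@,@
,,,,,
,@@,,
step 12: ,,@,@
@@,@@
,,,,@
,,@,@
,,,@,
,@,@@
step 13: ,@,@@
@@@@@
,,,,@
,,@,@
,,,@,
,@,@@
step 14: ,@,@@
@@@@@
,,,,@
,,@,@
,,,,,
,@@,,
step 15: ,@,@@
@@@,@
,,@@,
,,@@@
,,,,,
,@@,,
step 16: ,@,@@
@@@@@
,,,,@
,,@,@
,,,,,
,@@,,
step 17: ,@,@@
@@@@@
,,,,@
,,@,@
@,,,,
@,@,,
step 18: ,@,@,
@@@,,
,,,,,
,,@,@
@,,,,
@,@,,
step 19: ,@,@,
@@@,,
,,,,,
,,@,@
@@,,,
,@,,,
step 20: ,@,@,
@@@,,
,,,,,
,,@,@
@@,@,
,@@@@
step 21: ,@,,@
@@@,@
,,,,,
,,@,@
@@,@,
,@@@@
step 22: ,@,,@
@@@,@
,,,,,
,,@,,
@@,,@
,@@@,

13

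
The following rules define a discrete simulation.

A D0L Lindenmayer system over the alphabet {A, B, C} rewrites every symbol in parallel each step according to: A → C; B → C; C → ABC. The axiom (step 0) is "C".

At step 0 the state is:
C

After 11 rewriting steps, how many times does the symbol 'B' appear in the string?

683

0) C
1) ABC
2) CCABC
3) ABCABCCCABC
4) CCABCCCABCABCABCCCABC
5) ABCABCCCABCABCABCCCABCCCABCCCABCABCABCCCABC
6) CCABCCCABCABCABCCCABCCCABCCCABCABCABCCCABCABCABCCCABCABCABCCCABCCCABCCCABCABCABCCCABC
7) ABCABCCCABCABCABCCCABCCCABCCCABCABCABCCCABCABCABCCCABCABCA…CABCABCABCCCABCABCABCCCABCABCABCCCABCCCABCCCABCABCABCCCABC  (len 171)
8) CCABCCCABCABCABCCCABCCCABCCCABCABCABCCCABCABCABCCCABCABCAB…CABCABCABCCCABCABCABCCCABCABCABCCCABCCCABCCCABCABCABCCCABC  (len 341)
9) ABCABCCCABCABCABCCCABCCCABCCCABCABCABCCCABCABCABCCCABCABCA…CABCABCABCCCABCABCABCCCABCABCABCCCABCCCABCCCABCABCABCCCABC  (len 683)
10) CCABCCCABCABCABCCCABCCCABCCCABCABCABCCCABCABCABCCCABCABCAB…CABCABCABCCCABCABCABCCCABCABCABCCCABCCCABCCCABCABCABCCCABC  (len 1365)
11) ABCABCCCABCABCABCCCABCCCABCCCABCABCABCCCABCABCABCCCABCABCA…CABCABCABCCCABCABCABCCCABCABCABCCCABCCCABCCCABCABCABCCCABC  (len 2731)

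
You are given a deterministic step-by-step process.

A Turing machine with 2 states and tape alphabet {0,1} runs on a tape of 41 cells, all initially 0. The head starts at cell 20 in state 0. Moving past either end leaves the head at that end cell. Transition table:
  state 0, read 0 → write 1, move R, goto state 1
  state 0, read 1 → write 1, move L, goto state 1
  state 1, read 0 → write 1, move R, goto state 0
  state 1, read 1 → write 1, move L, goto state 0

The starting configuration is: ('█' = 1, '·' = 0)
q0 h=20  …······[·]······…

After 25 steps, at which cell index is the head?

step 0: q0 h=20  …······[·]······…
step 1: q1 h=21  …·····█[·]······…
step 2: q0 h=22  …····██[·]······…
step 3: q1 h=23  …···███[·]······…
step 4: q0 h=24  …··████[·]······…
step 5: q1 h=25  …·█████[·]······…
step 6: q0 h=26  …██████[·]······…
step 7: q1 h=27  …██████[·]······…
step 8: q0 h=28  …██████[·]······…
step 9: q1 h=29  …██████[·]······…
step 10: q0 h=30  …██████[·]······…
step 11: q1 h=31  …██████[·]······…
step 12: q0 h=32  …██████[·]······…
step 13: q1 h=33  …██████[·]······…
step 14: q0 h=34  …██████[·]······|
step 15: q1 h=35  …██████[·]·····|
step 16: q0 h=36  …██████[·]····|
step 17: q1 h=37  …██████[·]···|
step 18: q0 h=38  …██████[·]··|
step 19: q1 h=39  …██████[·]·|
step 20: q0 h=40  …██████[·]|
step 21: q1 h=40  …██████[█]|
step 22: q0 h=39  …██████[█]█|
step 23: q1 h=38  …██████[█]██|
step 24: q0 h=37  …██████[█]███|
step 25: q1 h=36  …██████[█]████|

36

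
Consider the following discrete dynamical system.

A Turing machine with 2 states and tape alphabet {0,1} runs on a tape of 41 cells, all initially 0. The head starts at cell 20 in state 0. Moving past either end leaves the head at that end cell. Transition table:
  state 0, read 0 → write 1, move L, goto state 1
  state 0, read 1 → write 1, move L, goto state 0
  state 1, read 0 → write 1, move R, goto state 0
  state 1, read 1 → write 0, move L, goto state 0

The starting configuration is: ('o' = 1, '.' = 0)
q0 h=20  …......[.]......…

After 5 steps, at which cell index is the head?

17

0) q0 h=20  …......[.]......…
1) q1 h=19  …......[.]o.....…
2) q0 h=20  ….....o[o]......…
3) q0 h=19  …......[o]o.....…
4) q0 h=18  …......[.]oo....…
5) q1 h=17  …......[.]ooo...…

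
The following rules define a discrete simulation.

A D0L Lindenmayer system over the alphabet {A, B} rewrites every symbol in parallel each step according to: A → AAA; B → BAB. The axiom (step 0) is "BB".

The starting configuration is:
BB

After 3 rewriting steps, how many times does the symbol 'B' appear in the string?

16

0) BB
1) BABBAB
2) BABAAABABBABAAABAB
3) BABAAABABAAAAAAAAABABAAABABBABAAABABAAAAAAAAABABAAABAB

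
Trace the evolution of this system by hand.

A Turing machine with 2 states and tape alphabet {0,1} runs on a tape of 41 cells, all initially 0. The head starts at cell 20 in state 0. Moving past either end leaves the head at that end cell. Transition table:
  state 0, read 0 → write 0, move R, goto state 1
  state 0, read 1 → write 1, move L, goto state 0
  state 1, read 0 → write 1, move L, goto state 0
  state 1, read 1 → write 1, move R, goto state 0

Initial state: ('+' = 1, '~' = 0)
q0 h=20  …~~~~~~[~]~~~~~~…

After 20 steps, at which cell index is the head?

gen 0: q0 h=20  …~~~~~~[~]~~~~~~…
gen 1: q1 h=21  …~~~~~~[~]~~~~~~…
gen 2: q0 h=20  …~~~~~~[~]+~~~~~…
gen 3: q1 h=21  …~~~~~~[+]~~~~~~…
gen 4: q0 h=22  …~~~~~+[~]~~~~~~…
gen 5: q1 h=23  …~~~~+~[~]~~~~~~…
gen 6: q0 h=22  …~~~~~+[~]+~~~~~…
gen 7: q1 h=23  …~~~~+~[+]~~~~~~…
gen 8: q0 h=24  …~~~+~+[~]~~~~~~…
gen 9: q1 h=25  …~~+~+~[~]~~~~~~…
gen 10: q0 h=24  …~~~+~+[~]+~~~~~…
gen 11: q1 h=25  …~~+~+~[+]~~~~~~…
gen 12: q0 h=26  …~+~+~+[~]~~~~~~…
gen 13: q1 h=27  …+~+~+~[~]~~~~~~…
gen 14: q0 h=26  …~+~+~+[~]+~~~~~…
gen 15: q1 h=27  …+~+~+~[+]~~~~~~…
gen 16: q0 h=28  …~+~+~+[~]~~~~~~…
gen 17: q1 h=29  …+~+~+~[~]~~~~~~…
gen 18: q0 h=28  …~+~+~+[~]+~~~~~…
gen 19: q1 h=29  …+~+~+~[+]~~~~~~…
gen 20: q0 h=30  …~+~+~+[~]~~~~~~…

30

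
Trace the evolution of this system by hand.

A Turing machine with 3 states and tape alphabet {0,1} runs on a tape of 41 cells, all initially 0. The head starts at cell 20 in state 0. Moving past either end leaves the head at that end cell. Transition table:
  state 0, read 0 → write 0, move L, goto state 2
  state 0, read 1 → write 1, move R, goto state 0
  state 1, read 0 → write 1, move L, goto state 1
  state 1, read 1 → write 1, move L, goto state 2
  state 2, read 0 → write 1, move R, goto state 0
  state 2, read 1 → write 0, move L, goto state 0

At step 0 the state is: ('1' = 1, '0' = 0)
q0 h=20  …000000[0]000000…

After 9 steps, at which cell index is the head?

15

0) q0 h=20  …000000[0]000000…
1) q2 h=19  …000000[0]000000…
2) q0 h=20  …000001[0]000000…
3) q2 h=19  …000000[1]000000…
4) q0 h=18  …000000[0]000000…
5) q2 h=17  …000000[0]000000…
6) q0 h=18  …000001[0]000000…
7) q2 h=17  …000000[1]000000…
8) q0 h=16  …000000[0]000000…
9) q2 h=15  …000000[0]000000…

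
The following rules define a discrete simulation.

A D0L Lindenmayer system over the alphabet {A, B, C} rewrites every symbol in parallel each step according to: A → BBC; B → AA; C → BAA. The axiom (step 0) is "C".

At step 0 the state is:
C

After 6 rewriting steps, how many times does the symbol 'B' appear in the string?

gen 0: C
gen 1: BAA
gen 2: AABBCBBC
gen 3: BBCBBCAAAABAAAAAABAA
gen 4: AAAABAAAAAABAABBCBBCBBCBBCAABBCBBCBBCBBCBBCBBCAABBCBBC
gen 5: BBCBBCBBCBBCAABBCBBCBBCBBCBBCBBCAABBCBBCAAAABAAAAAABAAAAAA…BAAAAAABAAAAAABAAAAAABAAAAAABAAAAAABAABBCBBCAAAABAAAAAABAA  (len 136)
gen 6: AAAABAAAAAABAAAAAABAAAAAABAABBCBBCAAAABAAAAAABAAAAAABAAAAA…CBBCAAAABAAAAAABAABBCBBCBBCBBCAABBCBBCBBCBBCBBCBBCAABBCBBC  (len 364)

168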